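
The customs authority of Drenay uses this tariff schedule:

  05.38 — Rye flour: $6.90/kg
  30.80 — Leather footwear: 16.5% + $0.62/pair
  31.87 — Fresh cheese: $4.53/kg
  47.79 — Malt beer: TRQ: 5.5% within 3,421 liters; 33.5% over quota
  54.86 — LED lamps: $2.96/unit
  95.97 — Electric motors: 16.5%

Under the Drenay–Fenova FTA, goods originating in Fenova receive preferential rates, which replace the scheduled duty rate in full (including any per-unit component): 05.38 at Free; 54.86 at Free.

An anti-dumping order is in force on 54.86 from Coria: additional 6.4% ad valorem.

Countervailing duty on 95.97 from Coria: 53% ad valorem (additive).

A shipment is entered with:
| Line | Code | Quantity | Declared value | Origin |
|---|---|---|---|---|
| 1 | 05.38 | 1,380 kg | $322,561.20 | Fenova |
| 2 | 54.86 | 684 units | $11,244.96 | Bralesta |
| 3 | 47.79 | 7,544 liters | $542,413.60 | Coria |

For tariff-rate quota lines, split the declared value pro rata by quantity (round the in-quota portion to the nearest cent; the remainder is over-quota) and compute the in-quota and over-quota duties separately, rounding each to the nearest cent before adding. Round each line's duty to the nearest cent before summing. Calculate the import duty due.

Line 1 (05.38, Fenova, 1,380 kg, $322,561.20):
Base rate for 05.38 is $6.90/kg.
Origin Fenova qualifies under the Drenay–Fenova agreement and 05.38 is covered: preferential rate Free applies instead.
Duty = $322,561.20 × 0% = $0.00.
Line 2 (54.86, Bralesta, 684 units, $11,244.96):
Base rate for 54.86 is $2.96/unit.
54.86 has an FTA preferential rate, but origin Bralesta is not Fenova; base rate stands.
The additional-duty order on 54.86 targets Coria, not Bralesta; it does not apply.
Duty = 684 × $2.96 = $2,024.64.
Line 3 (47.79, Coria, 7,544 liters, $542,413.60):
Code 47.79 is under a tariff-rate quota (threshold 3,421 liters). In-quota: 3,421 liters at 5.5%; over-quota: 4,123 liters at 33.5%.
Pro-rata value split: in-quota = $542,413.60 × 3,421/7,544 = $245,969.90; over-quota = $542,413.60 − $245,969.90 = $296,443.70.
In-quota duty = $245,969.90 × 5.5% = $13,528.34. Over-quota duty = $296,443.70 × 33.5% = $99,308.64.
Line duty = $13,528.34 + $99,308.64 = $112,836.98.
Total = $0.00 + $2,024.64 + $112,836.98 = $114,861.62.

$114,861.62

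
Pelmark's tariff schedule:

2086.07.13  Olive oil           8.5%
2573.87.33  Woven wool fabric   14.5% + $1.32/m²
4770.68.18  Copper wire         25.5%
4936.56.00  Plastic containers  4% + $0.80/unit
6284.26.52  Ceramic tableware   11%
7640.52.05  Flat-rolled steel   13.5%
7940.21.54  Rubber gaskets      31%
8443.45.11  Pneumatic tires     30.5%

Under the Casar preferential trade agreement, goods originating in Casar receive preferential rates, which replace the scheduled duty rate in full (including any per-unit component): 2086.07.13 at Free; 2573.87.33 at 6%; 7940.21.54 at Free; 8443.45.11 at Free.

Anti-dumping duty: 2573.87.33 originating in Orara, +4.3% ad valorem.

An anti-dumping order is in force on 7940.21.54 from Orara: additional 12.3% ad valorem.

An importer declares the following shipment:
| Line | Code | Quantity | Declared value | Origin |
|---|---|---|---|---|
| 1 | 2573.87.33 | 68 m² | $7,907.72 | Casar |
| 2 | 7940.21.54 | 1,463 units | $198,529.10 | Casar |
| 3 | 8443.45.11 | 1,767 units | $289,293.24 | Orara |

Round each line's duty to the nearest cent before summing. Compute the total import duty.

Line 1 (2573.87.33, Casar, 68 m², $7,907.72):
Base rate for 2573.87.33 is 14.5% + $1.32/m².
Origin Casar qualifies under the Pelmark–Casar agreement and 2573.87.33 is covered: preferential rate 6% applies instead.
The additional-duty order on 2573.87.33 targets Orara, not Casar; it does not apply.
Duty = $7,907.72 × 6% = $474.46.
Line 2 (7940.21.54, Casar, 1,463 units, $198,529.10):
Base rate for 7940.21.54 is 31%.
Origin Casar qualifies under the Pelmark–Casar agreement and 7940.21.54 is covered: preferential rate Free applies instead.
The additional-duty order on 7940.21.54 targets Orara, not Casar; it does not apply.
Duty = $198,529.10 × 0% = $0.00.
Line 3 (8443.45.11, Orara, 1,767 units, $289,293.24):
Base rate for 8443.45.11 is 30.5%.
8443.45.11 has an FTA preferential rate, but origin Orara is not Casar; base rate stands.
Duty = $289,293.24 × 30.5% = $88,234.44.
Total = $474.46 + $0.00 + $88,234.44 = $88,708.90.

$88,708.90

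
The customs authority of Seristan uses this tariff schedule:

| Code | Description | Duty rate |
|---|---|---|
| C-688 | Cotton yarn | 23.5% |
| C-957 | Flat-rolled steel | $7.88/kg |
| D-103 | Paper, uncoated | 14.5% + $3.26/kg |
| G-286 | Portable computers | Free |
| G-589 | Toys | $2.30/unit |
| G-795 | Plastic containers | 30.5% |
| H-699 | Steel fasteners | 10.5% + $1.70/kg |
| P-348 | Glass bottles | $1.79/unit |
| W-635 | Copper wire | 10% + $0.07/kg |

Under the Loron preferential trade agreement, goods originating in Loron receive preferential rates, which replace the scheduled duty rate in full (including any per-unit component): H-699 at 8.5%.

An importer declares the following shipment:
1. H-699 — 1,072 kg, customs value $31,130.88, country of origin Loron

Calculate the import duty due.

$2,646.12

Line 1 (H-699, Loron, 1,072 kg, $31,130.88):
Base rate for H-699 is 10.5% + $1.70/kg.
Origin Loron qualifies under the Seristan–Loron agreement and H-699 is covered: preferential rate 8.5% applies instead.
Duty = $31,130.88 × 8.5% = $2,646.12.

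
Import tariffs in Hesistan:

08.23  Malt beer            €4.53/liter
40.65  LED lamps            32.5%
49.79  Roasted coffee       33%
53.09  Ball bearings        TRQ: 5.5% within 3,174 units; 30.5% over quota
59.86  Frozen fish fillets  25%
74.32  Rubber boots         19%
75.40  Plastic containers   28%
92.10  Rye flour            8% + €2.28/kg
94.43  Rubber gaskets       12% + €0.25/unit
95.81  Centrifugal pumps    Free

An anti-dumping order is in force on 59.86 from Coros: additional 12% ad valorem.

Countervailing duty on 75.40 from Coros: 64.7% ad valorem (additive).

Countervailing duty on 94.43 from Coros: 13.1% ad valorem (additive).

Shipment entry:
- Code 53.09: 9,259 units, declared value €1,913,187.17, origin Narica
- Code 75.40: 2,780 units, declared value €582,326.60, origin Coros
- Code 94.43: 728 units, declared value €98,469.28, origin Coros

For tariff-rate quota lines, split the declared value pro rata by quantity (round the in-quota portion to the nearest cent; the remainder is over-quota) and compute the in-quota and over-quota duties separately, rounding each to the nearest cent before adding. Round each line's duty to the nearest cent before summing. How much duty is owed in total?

Line 1 (53.09, Narica, 9,259 units, €1,913,187.17):
Code 53.09 is under a tariff-rate quota (threshold 3,174 units). In-quota: 3,174 units at 5.5%; over-quota: 6,085 units at 30.5%.
Pro-rata value split: in-quota = €1,913,187.17 × 3,174/9,259 = €655,843.62; over-quota = €1,913,187.17 − €655,843.62 = €1,257,343.55.
In-quota duty = €655,843.62 × 5.5% = €36,071.40. Over-quota duty = €1,257,343.55 × 30.5% = €383,489.78.
Line duty = €36,071.40 + €383,489.78 = €419,561.18.
Line 2 (75.40, Coros, 2,780 units, €582,326.60):
Base rate for 75.40 is 28%.
Additional duty on 75.40 from Coros: +64.7%. Applied ad valorem rate: 28% + 64.7% = 92.7%.
Duty = €582,326.60 × 92.7% = €539,816.76.
Line 3 (94.43, Coros, 728 units, €98,469.28):
Base rate for 94.43 is 12% + €0.25/unit.
Additional duty on 94.43 from Coros: +13.1%. Applied ad valorem rate: 12% + 13.1% = 25.1%.
Duty = €98,469.28 × 25.1% + 728 × €0.25 = €24,897.79.
Total = €419,561.18 + €539,816.76 + €24,897.79 = €984,275.73.

€984,275.73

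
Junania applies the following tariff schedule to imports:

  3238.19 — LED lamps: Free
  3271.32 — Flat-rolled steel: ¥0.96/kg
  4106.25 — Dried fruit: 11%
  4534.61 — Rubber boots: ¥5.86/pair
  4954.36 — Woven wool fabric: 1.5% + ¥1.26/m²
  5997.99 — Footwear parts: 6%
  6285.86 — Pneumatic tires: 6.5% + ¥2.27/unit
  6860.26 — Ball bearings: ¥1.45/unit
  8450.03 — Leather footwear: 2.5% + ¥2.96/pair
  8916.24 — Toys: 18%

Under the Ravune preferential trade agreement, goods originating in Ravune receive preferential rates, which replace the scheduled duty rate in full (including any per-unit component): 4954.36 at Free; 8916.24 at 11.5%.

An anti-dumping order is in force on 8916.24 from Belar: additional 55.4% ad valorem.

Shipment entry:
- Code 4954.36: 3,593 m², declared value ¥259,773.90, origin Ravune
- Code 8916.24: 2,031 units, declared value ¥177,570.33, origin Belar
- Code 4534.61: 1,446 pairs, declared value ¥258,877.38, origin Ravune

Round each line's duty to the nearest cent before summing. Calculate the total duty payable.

Line 1 (4954.36, Ravune, 3,593 m², ¥259,773.90):
Base rate for 4954.36 is 1.5% + ¥1.26/m².
Origin Ravune qualifies under the Junania–Ravune agreement and 4954.36 is covered: preferential rate Free applies instead.
Duty = ¥259,773.90 × 0% = ¥0.00.
Line 2 (8916.24, Belar, 2,031 units, ¥177,570.33):
Base rate for 8916.24 is 18%.
8916.24 has an FTA preferential rate, but origin Belar is not Ravune; base rate stands.
Additional duty on 8916.24 from Belar: +55.4%. Applied ad valorem rate: 18% + 55.4% = 73.4%.
Duty = ¥177,570.33 × 73.4% = ¥130,336.62.
Line 3 (4534.61, Ravune, 1,446 pairs, ¥258,877.38):
Base rate for 4534.61 is ¥5.86/pair.
Origin Ravune is the FTA partner but 4534.61 is not on the preference list; base rate stands.
Duty = 1,446 × ¥5.86 = ¥8,473.56.
Total = ¥0.00 + ¥130,336.62 + ¥8,473.56 = ¥138,810.18.

¥138,810.18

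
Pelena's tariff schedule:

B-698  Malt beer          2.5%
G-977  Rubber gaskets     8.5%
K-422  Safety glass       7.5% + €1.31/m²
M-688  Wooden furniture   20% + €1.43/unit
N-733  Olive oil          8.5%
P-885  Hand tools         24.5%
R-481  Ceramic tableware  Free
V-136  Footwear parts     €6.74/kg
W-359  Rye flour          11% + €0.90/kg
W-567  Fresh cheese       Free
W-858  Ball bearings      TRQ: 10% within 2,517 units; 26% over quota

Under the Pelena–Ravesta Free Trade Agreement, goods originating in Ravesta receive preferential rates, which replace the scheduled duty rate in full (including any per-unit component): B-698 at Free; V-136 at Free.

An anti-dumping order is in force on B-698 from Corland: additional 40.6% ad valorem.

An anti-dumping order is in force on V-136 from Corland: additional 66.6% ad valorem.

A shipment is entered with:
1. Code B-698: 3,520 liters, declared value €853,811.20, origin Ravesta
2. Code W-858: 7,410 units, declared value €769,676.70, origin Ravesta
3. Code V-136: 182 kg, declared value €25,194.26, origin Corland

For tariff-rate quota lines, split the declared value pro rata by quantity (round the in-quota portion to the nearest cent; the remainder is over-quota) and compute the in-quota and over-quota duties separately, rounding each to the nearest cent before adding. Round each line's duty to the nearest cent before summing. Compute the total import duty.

€176,291.48

Line 1 (B-698, Ravesta, 3,520 liters, €853,811.20):
Base rate for B-698 is 2.5%.
Origin Ravesta qualifies under the Pelena–Ravesta agreement and B-698 is covered: preferential rate Free applies instead.
The additional-duty order on B-698 targets Corland, not Ravesta; it does not apply.
Duty = €853,811.20 × 0% = €0.00.
Line 2 (W-858, Ravesta, 7,410 units, €769,676.70):
Code W-858 is under a tariff-rate quota (threshold 2,517 units). In-quota: 2,517 units at 10%; over-quota: 4,893 units at 26%.
Pro-rata value split: in-quota = €769,676.70 × 2,517/7,410 = €261,440.79; over-quota = €769,676.70 − €261,440.79 = €508,235.91.
In-quota duty = €261,440.79 × 10% = €26,144.08. Over-quota duty = €508,235.91 × 26% = €132,141.34.
Line duty = €26,144.08 + €132,141.34 = €158,285.42.
Line 3 (V-136, Corland, 182 kg, €25,194.26):
Base rate for V-136 is €6.74/kg.
V-136 has an FTA preferential rate, but origin Corland is not Ravesta; base rate stands.
Additional duty on V-136 from Corland: +66.6% ad valorem. Applied ad valorem rate = 66.6%.
Duty = €25,194.26 × 66.6% + 182 × €6.74 = €18,006.06.
Total = €0.00 + €158,285.42 + €18,006.06 = €176,291.48.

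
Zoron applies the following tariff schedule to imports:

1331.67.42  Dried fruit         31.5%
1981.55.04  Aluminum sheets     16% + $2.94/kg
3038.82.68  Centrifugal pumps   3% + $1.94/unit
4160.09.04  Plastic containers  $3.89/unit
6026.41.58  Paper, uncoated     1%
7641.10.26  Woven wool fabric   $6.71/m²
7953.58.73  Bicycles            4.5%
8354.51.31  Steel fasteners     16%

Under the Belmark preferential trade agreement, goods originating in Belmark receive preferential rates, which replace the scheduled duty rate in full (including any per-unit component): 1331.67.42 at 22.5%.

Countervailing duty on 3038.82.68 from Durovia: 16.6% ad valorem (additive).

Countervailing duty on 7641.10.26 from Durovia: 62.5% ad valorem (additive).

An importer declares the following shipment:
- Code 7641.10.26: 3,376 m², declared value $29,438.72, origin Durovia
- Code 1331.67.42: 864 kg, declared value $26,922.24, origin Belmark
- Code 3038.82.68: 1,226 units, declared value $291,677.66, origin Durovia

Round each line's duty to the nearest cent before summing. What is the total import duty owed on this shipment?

Line 1 (7641.10.26, Durovia, 3,376 m², $29,438.72):
Base rate for 7641.10.26 is $6.71/m².
Additional duty on 7641.10.26 from Durovia: +62.5% ad valorem. Applied ad valorem rate = 62.5%.
Duty = $29,438.72 × 62.5% + 3,376 × $6.71 = $41,052.16.
Line 2 (1331.67.42, Belmark, 864 kg, $26,922.24):
Base rate for 1331.67.42 is 31.5%.
Origin Belmark qualifies under the Zoron–Belmark agreement and 1331.67.42 is covered: preferential rate 22.5% applies instead.
Duty = $26,922.24 × 22.5% = $6,057.50.
Line 3 (3038.82.68, Durovia, 1,226 units, $291,677.66):
Base rate for 3038.82.68 is 3% + $1.94/unit.
Additional duty on 3038.82.68 from Durovia: +16.6%. Applied ad valorem rate: 3% + 16.6% = 19.6%.
Duty = $291,677.66 × 19.6% + 1,226 × $1.94 = $59,547.26.
Total = $41,052.16 + $6,057.50 + $59,547.26 = $106,656.92.

$106,656.92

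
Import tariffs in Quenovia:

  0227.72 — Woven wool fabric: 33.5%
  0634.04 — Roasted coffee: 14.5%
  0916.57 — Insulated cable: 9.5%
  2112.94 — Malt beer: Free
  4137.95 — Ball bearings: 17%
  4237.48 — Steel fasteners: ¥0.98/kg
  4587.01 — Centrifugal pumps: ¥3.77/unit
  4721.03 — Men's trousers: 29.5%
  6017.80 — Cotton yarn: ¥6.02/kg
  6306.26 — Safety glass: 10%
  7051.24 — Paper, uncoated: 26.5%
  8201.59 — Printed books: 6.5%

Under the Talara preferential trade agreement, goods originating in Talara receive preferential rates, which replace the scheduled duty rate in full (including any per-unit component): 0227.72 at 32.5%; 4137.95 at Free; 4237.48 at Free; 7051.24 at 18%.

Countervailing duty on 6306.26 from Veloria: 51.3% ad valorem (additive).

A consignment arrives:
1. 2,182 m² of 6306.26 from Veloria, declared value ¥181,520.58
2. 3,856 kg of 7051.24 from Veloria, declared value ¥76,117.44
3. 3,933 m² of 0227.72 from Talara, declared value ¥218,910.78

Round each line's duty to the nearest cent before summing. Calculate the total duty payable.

Line 1 (6306.26, Veloria, 2,182 m², ¥181,520.58):
Base rate for 6306.26 is 10%.
Additional duty on 6306.26 from Veloria: +51.3%. Applied ad valorem rate: 10% + 51.3% = 61.3%.
Duty = ¥181,520.58 × 61.3% = ¥111,272.12.
Line 2 (7051.24, Veloria, 3,856 kg, ¥76,117.44):
Base rate for 7051.24 is 26.5%.
7051.24 has an FTA preferential rate, but origin Veloria is not Talara; base rate stands.
Duty = ¥76,117.44 × 26.5% = ¥20,171.12.
Line 3 (0227.72, Talara, 3,933 m², ¥218,910.78):
Base rate for 0227.72 is 33.5%.
Origin Talara qualifies under the Quenovia–Talara agreement and 0227.72 is covered: preferential rate 32.5% applies instead.
Duty = ¥218,910.78 × 32.5% = ¥71,146.00.
Total = ¥111,272.12 + ¥20,171.12 + ¥71,146.00 = ¥202,589.24.

¥202,589.24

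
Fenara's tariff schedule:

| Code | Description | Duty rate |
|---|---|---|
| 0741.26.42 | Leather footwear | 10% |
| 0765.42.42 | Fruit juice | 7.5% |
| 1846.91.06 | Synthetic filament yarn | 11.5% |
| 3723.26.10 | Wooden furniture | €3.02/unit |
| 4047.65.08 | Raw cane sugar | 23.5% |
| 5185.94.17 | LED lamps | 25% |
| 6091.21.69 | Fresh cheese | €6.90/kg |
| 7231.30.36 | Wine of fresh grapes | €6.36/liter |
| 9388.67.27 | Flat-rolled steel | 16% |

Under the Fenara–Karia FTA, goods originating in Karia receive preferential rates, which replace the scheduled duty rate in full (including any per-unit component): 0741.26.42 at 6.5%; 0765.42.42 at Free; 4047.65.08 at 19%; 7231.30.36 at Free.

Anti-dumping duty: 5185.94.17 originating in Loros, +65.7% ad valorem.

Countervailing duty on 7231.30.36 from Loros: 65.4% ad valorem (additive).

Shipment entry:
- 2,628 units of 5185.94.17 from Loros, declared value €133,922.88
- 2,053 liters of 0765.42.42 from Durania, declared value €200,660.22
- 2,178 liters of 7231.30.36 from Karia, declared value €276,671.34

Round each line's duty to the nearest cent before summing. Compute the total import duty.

€136,517.57

Line 1 (5185.94.17, Loros, 2,628 units, €133,922.88):
Base rate for 5185.94.17 is 25%.
Additional duty on 5185.94.17 from Loros: +65.7%. Applied ad valorem rate: 25% + 65.7% = 90.7%.
Duty = €133,922.88 × 90.7% = €121,468.05.
Line 2 (0765.42.42, Durania, 2,053 liters, €200,660.22):
Base rate for 0765.42.42 is 7.5%.
0765.42.42 has an FTA preferential rate, but origin Durania is not Karia; base rate stands.
Duty = €200,660.22 × 7.5% = €15,049.52.
Line 3 (7231.30.36, Karia, 2,178 liters, €276,671.34):
Base rate for 7231.30.36 is €6.36/liter.
Origin Karia qualifies under the Fenara–Karia agreement and 7231.30.36 is covered: preferential rate Free applies instead.
The additional-duty order on 7231.30.36 targets Loros, not Karia; it does not apply.
Duty = €276,671.34 × 0% = €0.00.
Total = €121,468.05 + €15,049.52 + €0.00 = €136,517.57.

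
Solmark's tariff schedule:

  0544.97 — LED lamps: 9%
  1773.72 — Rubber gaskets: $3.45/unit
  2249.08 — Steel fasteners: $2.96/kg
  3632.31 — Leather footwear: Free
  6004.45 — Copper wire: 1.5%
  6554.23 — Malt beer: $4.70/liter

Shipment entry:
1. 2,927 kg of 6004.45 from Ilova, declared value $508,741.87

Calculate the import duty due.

$7,631.13

Line 1 (6004.45, Ilova, 2,927 kg, $508,741.87):
Base rate for 6004.45 is 1.5%.
Duty = $508,741.87 × 1.5% = $7,631.13.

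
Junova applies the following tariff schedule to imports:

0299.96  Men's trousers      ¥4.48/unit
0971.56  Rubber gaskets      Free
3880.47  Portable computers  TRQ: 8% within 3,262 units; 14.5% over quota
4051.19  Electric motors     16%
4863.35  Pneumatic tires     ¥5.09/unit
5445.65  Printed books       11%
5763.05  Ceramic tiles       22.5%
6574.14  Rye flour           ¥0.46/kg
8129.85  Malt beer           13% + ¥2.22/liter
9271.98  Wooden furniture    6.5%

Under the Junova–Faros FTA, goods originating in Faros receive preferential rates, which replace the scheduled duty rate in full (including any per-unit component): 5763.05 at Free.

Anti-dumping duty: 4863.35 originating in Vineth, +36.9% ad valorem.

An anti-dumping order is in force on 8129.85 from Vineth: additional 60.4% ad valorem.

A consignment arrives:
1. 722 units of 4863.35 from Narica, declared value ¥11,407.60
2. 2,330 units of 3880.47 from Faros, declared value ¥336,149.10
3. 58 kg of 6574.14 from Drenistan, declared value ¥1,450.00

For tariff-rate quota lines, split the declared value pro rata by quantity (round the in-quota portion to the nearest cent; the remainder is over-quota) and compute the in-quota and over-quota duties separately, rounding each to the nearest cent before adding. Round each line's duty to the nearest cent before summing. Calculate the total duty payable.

Line 1 (4863.35, Narica, 722 units, ¥11,407.60):
Base rate for 4863.35 is ¥5.09/unit.
The additional-duty order on 4863.35 targets Vineth, not Narica; it does not apply.
Duty = 722 × ¥5.09 = ¥3,674.98.
Line 2 (3880.47, Faros, 2,330 units, ¥336,149.10):
Code 3880.47 is under a tariff-rate quota (threshold 3,262 units). Quantity 2,330 units is within the quota, so the in-quota rate 8% applies to the full value.
Duty = ¥336,149.10 × 8% = ¥26,891.93.
Line 3 (6574.14, Drenistan, 58 kg, ¥1,450.00):
Base rate for 6574.14 is ¥0.46/kg.
Duty = 58 × ¥0.46 = ¥26.68.
Total = ¥3,674.98 + ¥26,891.93 + ¥26.68 = ¥30,593.59.

¥30,593.59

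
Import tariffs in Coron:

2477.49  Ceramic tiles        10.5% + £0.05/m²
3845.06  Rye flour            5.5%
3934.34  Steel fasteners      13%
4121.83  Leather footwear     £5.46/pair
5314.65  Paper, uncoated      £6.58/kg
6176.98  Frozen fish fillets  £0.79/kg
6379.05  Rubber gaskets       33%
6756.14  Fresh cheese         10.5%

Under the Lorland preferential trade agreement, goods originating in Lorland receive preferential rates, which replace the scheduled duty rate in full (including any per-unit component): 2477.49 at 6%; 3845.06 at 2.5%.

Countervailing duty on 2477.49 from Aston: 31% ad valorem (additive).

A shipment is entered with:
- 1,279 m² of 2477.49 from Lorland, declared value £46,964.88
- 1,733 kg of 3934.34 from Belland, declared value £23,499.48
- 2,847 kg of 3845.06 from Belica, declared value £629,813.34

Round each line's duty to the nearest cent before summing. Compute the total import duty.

£40,512.55

Line 1 (2477.49, Lorland, 1,279 m², £46,964.88):
Base rate for 2477.49 is 10.5% + £0.05/m².
Origin Lorland qualifies under the Coron–Lorland agreement and 2477.49 is covered: preferential rate 6% applies instead.
The additional-duty order on 2477.49 targets Aston, not Lorland; it does not apply.
Duty = £46,964.88 × 6% = £2,817.89.
Line 2 (3934.34, Belland, 1,733 kg, £23,499.48):
Base rate for 3934.34 is 13%.
Duty = £23,499.48 × 13% = £3,054.93.
Line 3 (3845.06, Belica, 2,847 kg, £629,813.34):
Base rate for 3845.06 is 5.5%.
3845.06 has an FTA preferential rate, but origin Belica is not Lorland; base rate stands.
Duty = £629,813.34 × 5.5% = £34,639.73.
Total = £2,817.89 + £3,054.93 + £34,639.73 = £40,512.55.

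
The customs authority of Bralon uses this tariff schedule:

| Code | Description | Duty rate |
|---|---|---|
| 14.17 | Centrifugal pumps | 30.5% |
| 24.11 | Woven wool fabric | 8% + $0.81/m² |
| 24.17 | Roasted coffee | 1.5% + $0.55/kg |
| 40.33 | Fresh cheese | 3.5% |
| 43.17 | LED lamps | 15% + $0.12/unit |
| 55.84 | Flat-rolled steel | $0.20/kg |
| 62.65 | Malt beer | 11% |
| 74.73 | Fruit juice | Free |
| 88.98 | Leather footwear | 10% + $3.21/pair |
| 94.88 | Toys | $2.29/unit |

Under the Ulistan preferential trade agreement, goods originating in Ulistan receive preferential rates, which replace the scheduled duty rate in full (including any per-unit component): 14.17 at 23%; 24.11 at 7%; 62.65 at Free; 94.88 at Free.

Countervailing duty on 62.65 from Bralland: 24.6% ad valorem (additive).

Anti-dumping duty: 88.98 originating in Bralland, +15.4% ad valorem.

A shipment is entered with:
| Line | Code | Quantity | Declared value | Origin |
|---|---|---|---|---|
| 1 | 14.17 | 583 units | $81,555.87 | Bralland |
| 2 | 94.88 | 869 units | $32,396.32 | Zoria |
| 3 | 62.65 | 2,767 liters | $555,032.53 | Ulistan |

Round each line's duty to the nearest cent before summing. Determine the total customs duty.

Line 1 (14.17, Bralland, 583 units, $81,555.87):
Base rate for 14.17 is 30.5%.
14.17 has an FTA preferential rate, but origin Bralland is not Ulistan; base rate stands.
Duty = $81,555.87 × 30.5% = $24,874.54.
Line 2 (94.88, Zoria, 869 units, $32,396.32):
Base rate for 94.88 is $2.29/unit.
94.88 has an FTA preferential rate, but origin Zoria is not Ulistan; base rate stands.
Duty = 869 × $2.29 = $1,990.01.
Line 3 (62.65, Ulistan, 2,767 liters, $555,032.53):
Base rate for 62.65 is 11%.
Origin Ulistan qualifies under the Bralon–Ulistan agreement and 62.65 is covered: preferential rate Free applies instead.
The additional-duty order on 62.65 targets Bralland, not Ulistan; it does not apply.
Duty = $555,032.53 × 0% = $0.00.
Total = $24,874.54 + $1,990.01 + $0.00 = $26,864.55.

$26,864.55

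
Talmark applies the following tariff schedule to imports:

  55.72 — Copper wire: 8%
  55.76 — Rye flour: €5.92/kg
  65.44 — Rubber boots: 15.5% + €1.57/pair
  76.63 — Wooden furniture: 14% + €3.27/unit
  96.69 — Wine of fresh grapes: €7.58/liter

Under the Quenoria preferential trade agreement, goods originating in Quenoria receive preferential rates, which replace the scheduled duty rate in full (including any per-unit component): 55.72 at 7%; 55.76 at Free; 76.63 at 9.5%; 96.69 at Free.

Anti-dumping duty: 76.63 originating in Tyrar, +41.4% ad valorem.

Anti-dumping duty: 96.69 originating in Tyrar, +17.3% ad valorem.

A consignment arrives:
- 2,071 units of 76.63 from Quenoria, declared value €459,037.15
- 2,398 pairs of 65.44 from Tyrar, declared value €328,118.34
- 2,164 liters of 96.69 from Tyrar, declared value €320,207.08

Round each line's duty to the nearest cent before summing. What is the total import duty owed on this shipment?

€170,030.67

Line 1 (76.63, Quenoria, 2,071 units, €459,037.15):
Base rate for 76.63 is 14% + €3.27/unit.
Origin Quenoria qualifies under the Talmark–Quenoria agreement and 76.63 is covered: preferential rate 9.5% applies instead.
The additional-duty order on 76.63 targets Tyrar, not Quenoria; it does not apply.
Duty = €459,037.15 × 9.5% = €43,608.53.
Line 2 (65.44, Tyrar, 2,398 pairs, €328,118.34):
Base rate for 65.44 is 15.5% + €1.57/pair.
Duty = €328,118.34 × 15.5% + 2,398 × €1.57 = €54,623.20.
Line 3 (96.69, Tyrar, 2,164 liters, €320,207.08):
Base rate for 96.69 is €7.58/liter.
96.69 has an FTA preferential rate, but origin Tyrar is not Quenoria; base rate stands.
Additional duty on 96.69 from Tyrar: +17.3% ad valorem. Applied ad valorem rate = 17.3%.
Duty = €320,207.08 × 17.3% + 2,164 × €7.58 = €71,798.94.
Total = €43,608.53 + €54,623.20 + €71,798.94 = €170,030.67.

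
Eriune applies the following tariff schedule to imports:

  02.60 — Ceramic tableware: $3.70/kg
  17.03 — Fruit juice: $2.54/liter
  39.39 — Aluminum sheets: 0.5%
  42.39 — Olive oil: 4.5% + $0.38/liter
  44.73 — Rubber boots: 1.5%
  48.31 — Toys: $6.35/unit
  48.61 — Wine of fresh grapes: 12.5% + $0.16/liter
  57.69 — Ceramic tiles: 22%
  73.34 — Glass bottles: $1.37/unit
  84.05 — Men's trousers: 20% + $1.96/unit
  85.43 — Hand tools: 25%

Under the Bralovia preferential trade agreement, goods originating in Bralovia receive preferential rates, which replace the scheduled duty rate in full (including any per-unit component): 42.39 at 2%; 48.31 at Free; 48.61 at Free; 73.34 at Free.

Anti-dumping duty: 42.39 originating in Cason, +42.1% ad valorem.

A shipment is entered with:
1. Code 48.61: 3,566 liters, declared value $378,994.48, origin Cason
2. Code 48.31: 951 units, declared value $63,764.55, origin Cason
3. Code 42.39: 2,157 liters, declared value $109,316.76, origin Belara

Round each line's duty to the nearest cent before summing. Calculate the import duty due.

$59,722.63

Line 1 (48.61, Cason, 3,566 liters, $378,994.48):
Base rate for 48.61 is 12.5% + $0.16/liter.
48.61 has an FTA preferential rate, but origin Cason is not Bralovia; base rate stands.
Duty = $378,994.48 × 12.5% + 3,566 × $0.16 = $47,944.87.
Line 2 (48.31, Cason, 951 units, $63,764.55):
Base rate for 48.31 is $6.35/unit.
48.31 has an FTA preferential rate, but origin Cason is not Bralovia; base rate stands.
Duty = 951 × $6.35 = $6,038.85.
Line 3 (42.39, Belara, 2,157 liters, $109,316.76):
Base rate for 42.39 is 4.5% + $0.38/liter.
42.39 has an FTA preferential rate, but origin Belara is not Bralovia; base rate stands.
The additional-duty order on 42.39 targets Cason, not Belara; it does not apply.
Duty = $109,316.76 × 4.5% + 2,157 × $0.38 = $5,738.91.
Total = $47,944.87 + $6,038.85 + $5,738.91 = $59,722.63.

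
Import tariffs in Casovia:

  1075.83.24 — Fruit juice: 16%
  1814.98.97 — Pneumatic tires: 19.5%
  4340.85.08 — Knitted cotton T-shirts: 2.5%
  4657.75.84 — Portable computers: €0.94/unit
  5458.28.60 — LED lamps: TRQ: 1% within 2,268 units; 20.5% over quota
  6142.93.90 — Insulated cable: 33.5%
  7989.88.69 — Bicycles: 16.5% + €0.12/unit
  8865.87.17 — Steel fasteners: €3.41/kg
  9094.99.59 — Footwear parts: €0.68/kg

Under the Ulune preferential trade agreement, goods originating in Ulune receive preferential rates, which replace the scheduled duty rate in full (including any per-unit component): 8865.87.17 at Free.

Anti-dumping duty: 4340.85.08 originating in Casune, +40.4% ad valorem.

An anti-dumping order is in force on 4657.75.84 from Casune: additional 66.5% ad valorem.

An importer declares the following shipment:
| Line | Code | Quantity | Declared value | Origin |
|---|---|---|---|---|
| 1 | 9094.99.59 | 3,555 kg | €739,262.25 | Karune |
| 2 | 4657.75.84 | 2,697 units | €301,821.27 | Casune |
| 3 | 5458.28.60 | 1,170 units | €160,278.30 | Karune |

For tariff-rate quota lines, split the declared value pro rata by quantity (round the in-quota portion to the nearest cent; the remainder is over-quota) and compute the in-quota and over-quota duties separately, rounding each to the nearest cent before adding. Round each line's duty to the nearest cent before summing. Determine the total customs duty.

Line 1 (9094.99.59, Karune, 3,555 kg, €739,262.25):
Base rate for 9094.99.59 is €0.68/kg.
Duty = 3,555 × €0.68 = €2,417.40.
Line 2 (4657.75.84, Casune, 2,697 units, €301,821.27):
Base rate for 4657.75.84 is €0.94/unit.
Additional duty on 4657.75.84 from Casune: +66.5% ad valorem. Applied ad valorem rate = 66.5%.
Duty = €301,821.27 × 66.5% + 2,697 × €0.94 = €203,246.32.
Line 3 (5458.28.60, Karune, 1,170 units, €160,278.30):
Code 5458.28.60 is under a tariff-rate quota (threshold 2,268 units). Quantity 1,170 units is within the quota, so the in-quota rate 1% applies to the full value.
Duty = €160,278.30 × 1% = €1,602.78.
Total = €2,417.40 + €203,246.32 + €1,602.78 = €207,266.50.

€207,266.50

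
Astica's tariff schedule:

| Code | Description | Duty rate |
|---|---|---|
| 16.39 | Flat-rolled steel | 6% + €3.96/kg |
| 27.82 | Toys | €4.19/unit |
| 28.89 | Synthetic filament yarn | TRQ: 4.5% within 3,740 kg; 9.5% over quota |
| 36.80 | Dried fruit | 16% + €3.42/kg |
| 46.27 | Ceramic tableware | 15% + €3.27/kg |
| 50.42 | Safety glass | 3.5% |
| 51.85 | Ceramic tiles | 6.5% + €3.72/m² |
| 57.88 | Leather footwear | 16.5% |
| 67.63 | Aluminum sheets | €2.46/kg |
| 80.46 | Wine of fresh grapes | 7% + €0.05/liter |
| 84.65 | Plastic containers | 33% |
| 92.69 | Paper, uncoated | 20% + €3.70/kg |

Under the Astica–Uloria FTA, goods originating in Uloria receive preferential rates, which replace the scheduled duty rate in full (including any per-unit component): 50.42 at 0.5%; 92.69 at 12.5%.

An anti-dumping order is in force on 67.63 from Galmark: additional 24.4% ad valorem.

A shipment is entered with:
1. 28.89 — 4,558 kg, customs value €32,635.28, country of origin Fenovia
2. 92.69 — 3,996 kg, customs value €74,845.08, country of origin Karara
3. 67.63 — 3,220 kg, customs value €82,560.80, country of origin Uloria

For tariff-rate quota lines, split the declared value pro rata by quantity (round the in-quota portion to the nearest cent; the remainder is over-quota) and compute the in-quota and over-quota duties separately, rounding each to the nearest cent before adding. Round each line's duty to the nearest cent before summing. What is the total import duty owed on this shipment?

Line 1 (28.89, Fenovia, 4,558 kg, €32,635.28):
Code 28.89 is under a tariff-rate quota (threshold 3,740 kg). In-quota: 3,740 kg at 4.5%; over-quota: 818 kg at 9.5%.
Pro-rata value split: in-quota = €32,635.28 × 3,740/4,558 = €26,778.40; over-quota = €32,635.28 − €26,778.40 = €5,856.88.
In-quota duty = €26,778.40 × 4.5% = €1,205.03. Over-quota duty = €5,856.88 × 9.5% = €556.40.
Line duty = €1,205.03 + €556.40 = €1,761.43.
Line 2 (92.69, Karara, 3,996 kg, €74,845.08):
Base rate for 92.69 is 20% + €3.70/kg.
92.69 has an FTA preferential rate, but origin Karara is not Uloria; base rate stands.
Duty = €74,845.08 × 20% + 3,996 × €3.70 = €29,754.22.
Line 3 (67.63, Uloria, 3,220 kg, €82,560.80):
Base rate for 67.63 is €2.46/kg.
Origin Uloria is the FTA partner but 67.63 is not on the preference list; base rate stands.
The additional-duty order on 67.63 targets Galmark, not Uloria; it does not apply.
Duty = 3,220 × €2.46 = €7,921.20.
Total = €1,761.43 + €29,754.22 + €7,921.20 = €39,436.85.

€39,436.85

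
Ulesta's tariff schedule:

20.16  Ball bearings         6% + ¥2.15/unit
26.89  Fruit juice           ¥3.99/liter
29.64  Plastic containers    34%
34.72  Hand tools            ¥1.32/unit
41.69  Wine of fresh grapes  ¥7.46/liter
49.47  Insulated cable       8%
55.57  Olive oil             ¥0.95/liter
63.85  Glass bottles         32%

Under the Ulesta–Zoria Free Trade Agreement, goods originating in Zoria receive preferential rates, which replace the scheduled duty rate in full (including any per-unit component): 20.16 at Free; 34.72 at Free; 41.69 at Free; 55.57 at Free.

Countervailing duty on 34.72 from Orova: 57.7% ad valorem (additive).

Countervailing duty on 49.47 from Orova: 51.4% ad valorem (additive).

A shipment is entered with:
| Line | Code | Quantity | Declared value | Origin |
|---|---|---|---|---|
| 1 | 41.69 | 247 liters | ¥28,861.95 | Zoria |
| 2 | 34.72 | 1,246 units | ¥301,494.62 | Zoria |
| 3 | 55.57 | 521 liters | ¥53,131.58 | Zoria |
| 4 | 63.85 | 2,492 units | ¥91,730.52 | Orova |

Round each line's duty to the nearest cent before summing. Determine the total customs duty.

Line 1 (41.69, Zoria, 247 liters, ¥28,861.95):
Base rate for 41.69 is ¥7.46/liter.
Origin Zoria qualifies under the Ulesta–Zoria agreement and 41.69 is covered: preferential rate Free applies instead.
Duty = ¥28,861.95 × 0% = ¥0.00.
Line 2 (34.72, Zoria, 1,246 units, ¥301,494.62):
Base rate for 34.72 is ¥1.32/unit.
Origin Zoria qualifies under the Ulesta–Zoria agreement and 34.72 is covered: preferential rate Free applies instead.
The additional-duty order on 34.72 targets Orova, not Zoria; it does not apply.
Duty = ¥301,494.62 × 0% = ¥0.00.
Line 3 (55.57, Zoria, 521 liters, ¥53,131.58):
Base rate for 55.57 is ¥0.95/liter.
Origin Zoria qualifies under the Ulesta–Zoria agreement and 55.57 is covered: preferential rate Free applies instead.
Duty = ¥53,131.58 × 0% = ¥0.00.
Line 4 (63.85, Orova, 2,492 units, ¥91,730.52):
Base rate for 63.85 is 32%.
Duty = ¥91,730.52 × 32% = ¥29,353.77.
Total = ¥0.00 + ¥0.00 + ¥0.00 + ¥29,353.77 = ¥29,353.77.

¥29,353.77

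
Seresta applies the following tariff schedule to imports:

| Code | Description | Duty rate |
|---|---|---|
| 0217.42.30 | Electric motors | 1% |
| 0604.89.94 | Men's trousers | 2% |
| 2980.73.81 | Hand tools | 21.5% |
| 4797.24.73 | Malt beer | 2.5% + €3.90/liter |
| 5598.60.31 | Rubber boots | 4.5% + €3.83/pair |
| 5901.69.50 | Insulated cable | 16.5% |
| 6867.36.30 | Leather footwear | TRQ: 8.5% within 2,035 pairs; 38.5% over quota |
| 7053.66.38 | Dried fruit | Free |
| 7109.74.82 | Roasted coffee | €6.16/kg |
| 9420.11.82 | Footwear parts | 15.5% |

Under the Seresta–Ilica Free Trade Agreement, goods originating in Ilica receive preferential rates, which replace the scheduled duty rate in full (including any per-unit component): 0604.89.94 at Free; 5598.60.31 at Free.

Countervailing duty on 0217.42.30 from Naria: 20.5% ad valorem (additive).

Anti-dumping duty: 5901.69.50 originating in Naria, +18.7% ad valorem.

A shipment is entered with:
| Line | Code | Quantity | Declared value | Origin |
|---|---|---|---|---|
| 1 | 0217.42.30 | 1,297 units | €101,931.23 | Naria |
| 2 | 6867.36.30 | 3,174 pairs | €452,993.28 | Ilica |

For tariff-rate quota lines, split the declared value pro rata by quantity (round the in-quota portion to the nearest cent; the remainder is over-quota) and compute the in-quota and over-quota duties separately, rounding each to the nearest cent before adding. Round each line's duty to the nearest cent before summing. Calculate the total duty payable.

€109,187.06

Line 1 (0217.42.30, Naria, 1,297 units, €101,931.23):
Base rate for 0217.42.30 is 1%.
Additional duty on 0217.42.30 from Naria: +20.5%. Applied ad valorem rate: 1% + 20.5% = 21.5%.
Duty = €101,931.23 × 21.5% = €21,915.21.
Line 2 (6867.36.30, Ilica, 3,174 pairs, €452,993.28):
Code 6867.36.30 is under a tariff-rate quota (threshold 2,035 pairs). In-quota: 2,035 pairs at 8.5%; over-quota: 1,139 pairs at 38.5%.
Pro-rata value split: in-quota = €452,993.28 × 2,035/3,174 = €290,435.20; over-quota = €452,993.28 − €290,435.20 = €162,558.08.
In-quota duty = €290,435.20 × 8.5% = €24,686.99. Over-quota duty = €162,558.08 × 38.5% = €62,584.86.
Line duty = €24,686.99 + €62,584.86 = €87,271.85.
Total = €21,915.21 + €87,271.85 = €109,187.06.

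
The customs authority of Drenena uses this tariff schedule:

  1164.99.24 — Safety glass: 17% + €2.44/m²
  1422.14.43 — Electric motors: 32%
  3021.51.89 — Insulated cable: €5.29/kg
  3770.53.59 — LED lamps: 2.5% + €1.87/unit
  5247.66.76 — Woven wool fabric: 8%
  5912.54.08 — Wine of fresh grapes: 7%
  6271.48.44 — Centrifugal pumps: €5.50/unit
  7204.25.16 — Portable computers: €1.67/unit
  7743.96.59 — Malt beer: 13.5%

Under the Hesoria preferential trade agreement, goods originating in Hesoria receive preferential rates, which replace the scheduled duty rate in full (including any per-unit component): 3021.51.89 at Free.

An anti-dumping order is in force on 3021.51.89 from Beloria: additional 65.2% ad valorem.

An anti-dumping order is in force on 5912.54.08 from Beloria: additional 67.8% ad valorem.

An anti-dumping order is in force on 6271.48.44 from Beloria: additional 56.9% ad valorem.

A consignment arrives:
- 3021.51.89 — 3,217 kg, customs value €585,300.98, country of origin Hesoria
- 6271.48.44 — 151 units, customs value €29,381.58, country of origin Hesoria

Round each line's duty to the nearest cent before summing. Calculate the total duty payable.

€830.50

Line 1 (3021.51.89, Hesoria, 3,217 kg, €585,300.98):
Base rate for 3021.51.89 is €5.29/kg.
Origin Hesoria qualifies under the Drenena–Hesoria agreement and 3021.51.89 is covered: preferential rate Free applies instead.
The additional-duty order on 3021.51.89 targets Beloria, not Hesoria; it does not apply.
Duty = €585,300.98 × 0% = €0.00.
Line 2 (6271.48.44, Hesoria, 151 units, €29,381.58):
Base rate for 6271.48.44 is €5.50/unit.
Origin Hesoria is the FTA partner but 6271.48.44 is not on the preference list; base rate stands.
The additional-duty order on 6271.48.44 targets Beloria, not Hesoria; it does not apply.
Duty = 151 × €5.50 = €830.50.
Total = €0.00 + €830.50 = €830.50.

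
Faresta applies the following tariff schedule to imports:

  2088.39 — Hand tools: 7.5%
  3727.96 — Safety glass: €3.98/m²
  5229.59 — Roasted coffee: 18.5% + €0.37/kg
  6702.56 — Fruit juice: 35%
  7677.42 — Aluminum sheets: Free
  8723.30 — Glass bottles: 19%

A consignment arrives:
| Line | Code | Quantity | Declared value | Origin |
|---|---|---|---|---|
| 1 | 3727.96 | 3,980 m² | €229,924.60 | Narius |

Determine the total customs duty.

€15,840.40

Line 1 (3727.96, Narius, 3,980 m², €229,924.60):
Base rate for 3727.96 is €3.98/m².
Duty = 3,980 × €3.98 = €15,840.40.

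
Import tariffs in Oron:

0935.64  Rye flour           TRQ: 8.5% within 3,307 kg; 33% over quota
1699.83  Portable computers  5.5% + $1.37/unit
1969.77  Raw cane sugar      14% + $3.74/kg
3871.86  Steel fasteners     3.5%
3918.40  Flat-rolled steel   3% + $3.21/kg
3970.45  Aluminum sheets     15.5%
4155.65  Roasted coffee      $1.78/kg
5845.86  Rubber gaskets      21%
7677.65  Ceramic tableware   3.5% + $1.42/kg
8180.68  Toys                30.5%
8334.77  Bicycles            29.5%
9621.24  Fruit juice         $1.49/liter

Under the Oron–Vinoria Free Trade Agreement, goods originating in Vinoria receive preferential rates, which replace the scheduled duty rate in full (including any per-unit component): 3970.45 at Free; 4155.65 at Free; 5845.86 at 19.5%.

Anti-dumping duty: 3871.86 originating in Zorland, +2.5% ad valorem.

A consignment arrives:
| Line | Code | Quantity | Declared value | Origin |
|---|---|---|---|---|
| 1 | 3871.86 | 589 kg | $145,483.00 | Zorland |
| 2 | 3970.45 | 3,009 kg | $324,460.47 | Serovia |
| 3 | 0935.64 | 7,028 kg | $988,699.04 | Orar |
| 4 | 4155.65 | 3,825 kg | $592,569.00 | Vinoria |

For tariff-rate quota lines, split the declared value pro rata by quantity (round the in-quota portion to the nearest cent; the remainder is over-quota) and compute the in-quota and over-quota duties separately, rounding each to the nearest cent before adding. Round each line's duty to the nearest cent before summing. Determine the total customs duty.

$271,309.98

Line 1 (3871.86, Zorland, 589 kg, $145,483.00):
Base rate for 3871.86 is 3.5%.
Additional duty on 3871.86 from Zorland: +2.5%. Applied ad valorem rate: 3.5% + 2.5% = 6%.
Duty = $145,483.00 × 6% = $8,728.98.
Line 2 (3970.45, Serovia, 3,009 kg, $324,460.47):
Base rate for 3970.45 is 15.5%.
3970.45 has an FTA preferential rate, but origin Serovia is not Vinoria; base rate stands.
Duty = $324,460.47 × 15.5% = $50,291.37.
Line 3 (0935.64, Orar, 7,028 kg, $988,699.04):
Code 0935.64 is under a tariff-rate quota (threshold 3,307 kg). In-quota: 3,307 kg at 8.5%; over-quota: 3,721 kg at 33%.
Pro-rata value split: in-quota = $988,699.04 × 3,307/7,028 = $465,228.76; over-quota = $988,699.04 − $465,228.76 = $523,470.28.
In-quota duty = $465,228.76 × 8.5% = $39,544.44. Over-quota duty = $523,470.28 × 33% = $172,745.19.
Line duty = $39,544.44 + $172,745.19 = $212,289.63.
Line 4 (4155.65, Vinoria, 3,825 kg, $592,569.00):
Base rate for 4155.65 is $1.78/kg.
Origin Vinoria qualifies under the Oron–Vinoria agreement and 4155.65 is covered: preferential rate Free applies instead.
Duty = $592,569.00 × 0% = $0.00.
Total = $8,728.98 + $50,291.37 + $212,289.63 + $0.00 = $271,309.98.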